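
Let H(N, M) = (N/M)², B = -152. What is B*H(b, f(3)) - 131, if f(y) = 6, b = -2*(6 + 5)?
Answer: -19571/9 ≈ -2174.6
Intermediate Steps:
b = -22 (b = -2*11 = -22)
H(N, M) = N²/M²
B*H(b, f(3)) - 131 = -152*(-22)²/6² - 131 = -38*484/9 - 131 = -152*121/9 - 131 = -18392/9 - 131 = -19571/9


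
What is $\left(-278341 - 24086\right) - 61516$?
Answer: $-363943$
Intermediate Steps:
$\left(-278341 - 24086\right) - 61516 = -302427 - 61516 = -363943$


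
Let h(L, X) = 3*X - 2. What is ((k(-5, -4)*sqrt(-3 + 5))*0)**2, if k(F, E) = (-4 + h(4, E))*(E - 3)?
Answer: 0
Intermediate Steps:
h(L, X) = -2 + 3*X
k(F, E) = (-6 + 3*E)*(-3 + E) (k(F, E) = (-4 + (-2 + 3*E))*(E - 3) = (-6 + 3*E)*(-3 + E))
((k(-5, -4)*sqrt(-3 + 5))*0)**2 = (((18 - 15*(-4) + 3*(-4)**2)*sqrt(-3 + 5))*0)**2 = (((18 + 60 + 3*16)*sqrt(2))*0)**2 = (((18 + 60 + 48)*sqrt(2))*0)**2 = ((126*sqrt(2))*0)**2 = 0**2 = 0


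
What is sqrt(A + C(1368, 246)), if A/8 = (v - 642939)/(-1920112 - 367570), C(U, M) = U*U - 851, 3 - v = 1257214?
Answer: sqrt(2447414467403044613)/1143841 ≈ 1367.7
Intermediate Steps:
v = -1257211 (v = 3 - 1*1257214 = 3 - 1257214 = -1257211)
C(U, M) = -851 + U**2 (C(U, M) = U**2 - 851 = -851 + U**2)
A = 7600600/1143841 (A = 8*((-1257211 - 642939)/(-1920112 - 367570)) = 8*(-1900150/(-2287682)) = 8*(-1900150*(-1/2287682)) = 8*(950075/1143841) = 7600600/1143841 ≈ 6.6448)
sqrt(A + C(1368, 246)) = sqrt(7600600/1143841 + (-851 + 1368**2)) = sqrt(7600600/1143841 + (-851 + 1871424)) = sqrt(7600600/1143841 + 1870573) = sqrt(2139645691493/1143841) = sqrt(2447414467403044613)/1143841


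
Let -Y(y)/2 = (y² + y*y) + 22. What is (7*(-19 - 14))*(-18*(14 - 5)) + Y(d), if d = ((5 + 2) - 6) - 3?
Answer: 37362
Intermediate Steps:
d = -2 (d = (7 - 6) - 3 = 1 - 3 = -2)
Y(y) = -44 - 4*y² (Y(y) = -2*((y² + y*y) + 22) = -2*((y² + y²) + 22) = -2*(2*y² + 22) = -2*(22 + 2*y²) = -44 - 4*y²)
(7*(-19 - 14))*(-18*(14 - 5)) + Y(d) = (7*(-19 - 14))*(-18*(14 - 5)) + (-44 - 4*(-2)²) = (7*(-33))*(-18*9) + (-44 - 4*4) = -231*(-162) + (-44 - 16) = 37422 - 60 = 37362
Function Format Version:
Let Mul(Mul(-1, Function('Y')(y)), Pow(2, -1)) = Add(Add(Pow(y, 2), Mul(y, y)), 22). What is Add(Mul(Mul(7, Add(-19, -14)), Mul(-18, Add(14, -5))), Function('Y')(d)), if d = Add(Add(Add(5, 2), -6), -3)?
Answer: 37362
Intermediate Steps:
d = -2 (d = Add(Add(7, -6), -3) = Add(1, -3) = -2)
Function('Y')(y) = Add(-44, Mul(-4, Pow(y, 2))) (Function('Y')(y) = Mul(-2, Add(Add(Pow(y, 2), Mul(y, y)), 22)) = Mul(-2, Add(Add(Pow(y, 2), Pow(y, 2)), 22)) = Mul(-2, Add(Mul(2, Pow(y, 2)), 22)) = Mul(-2, Add(22, Mul(2, Pow(y, 2)))) = Add(-44, Mul(-4, Pow(y, 2))))
Add(Mul(Mul(7, Add(-19, -14)), Mul(-18, Add(14, -5))), Function('Y')(d)) = Add(Mul(Mul(7, Add(-19, -14)), Mul(-18, Add(14, -5))), Add(-44, Mul(-4, Pow(-2, 2)))) = Add(Mul(Mul(7, -33), Mul(-18, 9)), Add(-44, Mul(-4, 4))) = Add(Mul(-231, -162), Add(-44, -16)) = Add(37422, -60) = 37362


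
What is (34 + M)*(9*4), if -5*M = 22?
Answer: 5328/5 ≈ 1065.6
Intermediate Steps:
M = -22/5 (M = -⅕*22 = -22/5 ≈ -4.4000)
(34 + M)*(9*4) = (34 - 22/5)*(9*4) = (148/5)*36 = 5328/5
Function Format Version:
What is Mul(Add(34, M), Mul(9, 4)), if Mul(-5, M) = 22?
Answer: Rational(5328, 5) ≈ 1065.6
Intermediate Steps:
M = Rational(-22, 5) (M = Mul(Rational(-1, 5), 22) = Rational(-22, 5) ≈ -4.4000)
Mul(Add(34, M), Mul(9, 4)) = Mul(Add(34, Rational(-22, 5)), Mul(9, 4)) = Mul(Rational(148, 5), 36) = Rational(5328, 5)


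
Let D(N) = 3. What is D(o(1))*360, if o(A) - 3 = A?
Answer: 1080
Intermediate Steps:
o(A) = 3 + A
D(o(1))*360 = 3*360 = 1080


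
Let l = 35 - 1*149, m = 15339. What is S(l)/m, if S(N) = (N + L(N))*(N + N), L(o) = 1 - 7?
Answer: 9120/5113 ≈ 1.7837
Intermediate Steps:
L(o) = -6
l = -114 (l = 35 - 149 = -114)
S(N) = 2*N*(-6 + N) (S(N) = (N - 6)*(N + N) = (-6 + N)*(2*N) = 2*N*(-6 + N))
S(l)/m = (2*(-114)*(-6 - 114))/15339 = (2*(-114)*(-120))*(1/15339) = 27360*(1/15339) = 9120/5113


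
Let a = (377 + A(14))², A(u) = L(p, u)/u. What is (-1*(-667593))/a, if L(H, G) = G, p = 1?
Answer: 74177/15876 ≈ 4.6723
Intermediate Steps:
A(u) = 1 (A(u) = u/u = 1)
a = 142884 (a = (377 + 1)² = 378² = 142884)
(-1*(-667593))/a = -1*(-667593)/142884 = 667593*(1/142884) = 74177/15876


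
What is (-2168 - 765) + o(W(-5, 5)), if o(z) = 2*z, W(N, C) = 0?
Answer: -2933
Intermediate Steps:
(-2168 - 765) + o(W(-5, 5)) = (-2168 - 765) + 2*0 = -2933 + 0 = -2933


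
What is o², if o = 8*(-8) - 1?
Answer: 4225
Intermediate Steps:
o = -65 (o = -64 - 1 = -65)
o² = (-65)² = 4225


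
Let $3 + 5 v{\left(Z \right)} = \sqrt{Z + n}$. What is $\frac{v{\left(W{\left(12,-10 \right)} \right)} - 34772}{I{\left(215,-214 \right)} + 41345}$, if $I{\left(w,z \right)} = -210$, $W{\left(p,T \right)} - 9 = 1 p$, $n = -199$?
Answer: $- \frac{173863}{205675} + \frac{i \sqrt{178}}{205675} \approx -0.84533 + 6.4868 \cdot 10^{-5} i$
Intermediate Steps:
$W{\left(p,T \right)} = 9 + p$ ($W{\left(p,T \right)} = 9 + 1 p = 9 + p$)
$v{\left(Z \right)} = - \frac{3}{5} + \frac{\sqrt{-199 + Z}}{5}$ ($v{\left(Z \right)} = - \frac{3}{5} + \frac{\sqrt{Z - 199}}{5} = - \frac{3}{5} + \frac{\sqrt{-199 + Z}}{5}$)
$\frac{v{\left(W{\left(12,-10 \right)} \right)} - 34772}{I{\left(215,-214 \right)} + 41345} = \frac{\left(- \frac{3}{5} + \frac{\sqrt{-199 + \left(9 + 12\right)}}{5}\right) - 34772}{-210 + 41345} = \frac{\left(- \frac{3}{5} + \frac{\sqrt{-199 + 21}}{5}\right) - 34772}{41135} = \left(\left(- \frac{3}{5} + \frac{\sqrt{-178}}{5}\right) - 34772\right) \frac{1}{41135} = \left(\left(- \frac{3}{5} + \frac{i \sqrt{178}}{5}\right) - 34772\right) \frac{1}{41135} = \left(- \frac{173863}{5} + \frac{i \sqrt{178}}{5}\right) \frac{1}{41135} = - \frac{173863}{205675} + \frac{i \sqrt{178}}{205675}$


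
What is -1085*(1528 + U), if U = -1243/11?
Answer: -1535275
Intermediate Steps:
U = -113 (U = -1243*1/11 = -113)
-1085*(1528 + U) = -1085*(1528 - 113) = -1085*1415 = -1535275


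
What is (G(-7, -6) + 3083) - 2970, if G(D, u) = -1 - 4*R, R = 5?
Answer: 92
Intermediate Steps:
G(D, u) = -21 (G(D, u) = -1 - 4*5 = -1 - 20 = -21)
(G(-7, -6) + 3083) - 2970 = (-21 + 3083) - 2970 = 3062 - 2970 = 92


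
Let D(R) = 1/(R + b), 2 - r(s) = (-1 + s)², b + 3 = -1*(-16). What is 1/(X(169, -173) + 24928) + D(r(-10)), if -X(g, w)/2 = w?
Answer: -6292/669761 ≈ -0.0093944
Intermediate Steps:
X(g, w) = -2*w
b = 13 (b = -3 - 1*(-16) = -3 + 16 = 13)
r(s) = 2 - (-1 + s)²
D(R) = 1/(13 + R) (D(R) = 1/(R + 13) = 1/(13 + R))
1/(X(169, -173) + 24928) + D(r(-10)) = 1/(-2*(-173) + 24928) + 1/(13 + (2 - (-1 - 10)²)) = 1/(346 + 24928) + 1/(13 + (2 - 1*(-11)²)) = 1/25274 + 1/(13 + (2 - 1*121)) = 1/25274 + 1/(13 + (2 - 121)) = 1/25274 + 1/(13 - 119) = 1/25274 + 1/(-106) = 1/25274 - 1/106 = -6292/669761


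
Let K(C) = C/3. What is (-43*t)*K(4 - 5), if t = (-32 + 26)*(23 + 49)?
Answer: -6192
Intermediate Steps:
t = -432 (t = -6*72 = -432)
K(C) = C/3 (K(C) = C*(⅓) = C/3)
(-43*t)*K(4 - 5) = (-43*(-432))*((4 - 5)/3) = 18576*((⅓)*(-1)) = 18576*(-⅓) = -6192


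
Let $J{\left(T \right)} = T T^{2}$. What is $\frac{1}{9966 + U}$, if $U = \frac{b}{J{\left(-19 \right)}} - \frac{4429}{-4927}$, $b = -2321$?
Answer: $\frac{33794293}{336835738116} \approx 0.00010033$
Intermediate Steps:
$J{\left(T \right)} = T^{3}$
$U = \frac{41814078}{33794293}$ ($U = - \frac{2321}{\left(-19\right)^{3}} - \frac{4429}{-4927} = - \frac{2321}{-6859} - - \frac{4429}{4927} = \left(-2321\right) \left(- \frac{1}{6859}\right) + \frac{4429}{4927} = \frac{2321}{6859} + \frac{4429}{4927} = \frac{41814078}{33794293} \approx 1.2373$)
$\frac{1}{9966 + U} = \frac{1}{9966 + \frac{41814078}{33794293}} = \frac{1}{\frac{336835738116}{33794293}} = \frac{33794293}{336835738116}$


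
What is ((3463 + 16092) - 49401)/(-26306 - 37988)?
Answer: 14923/32147 ≈ 0.46421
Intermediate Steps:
((3463 + 16092) - 49401)/(-26306 - 37988) = (19555 - 49401)/(-64294) = -29846*(-1/64294) = 14923/32147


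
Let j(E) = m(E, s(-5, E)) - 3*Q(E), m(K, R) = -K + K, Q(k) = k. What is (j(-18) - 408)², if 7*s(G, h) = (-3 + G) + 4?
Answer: 125316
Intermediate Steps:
s(G, h) = ⅐ + G/7 (s(G, h) = ((-3 + G) + 4)/7 = (1 + G)/7 = ⅐ + G/7)
m(K, R) = 0
j(E) = -3*E (j(E) = 0 - 3*E = -3*E)
(j(-18) - 408)² = (-3*(-18) - 408)² = (54 - 408)² = (-354)² = 125316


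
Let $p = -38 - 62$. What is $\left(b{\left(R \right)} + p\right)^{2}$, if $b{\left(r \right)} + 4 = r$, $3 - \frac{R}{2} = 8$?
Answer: $12996$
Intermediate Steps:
$R = -10$ ($R = 6 - 16 = -10$)
$b{\left(r \right)} = -4 + r$
$p = -100$ ($p = -38 - 62 = -100$)
$\left(b{\left(R \right)} + p\right)^{2} = \left(\left(-4 - 10\right) - 100\right)^{2} = \left(-14 - 100\right)^{2} = \left(-114\right)^{2} = 12996$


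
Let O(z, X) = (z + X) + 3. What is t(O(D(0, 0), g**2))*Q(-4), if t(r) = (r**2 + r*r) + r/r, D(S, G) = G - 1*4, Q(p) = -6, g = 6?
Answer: -14706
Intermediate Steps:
D(S, G) = -4 + G (D(S, G) = G - 4 = -4 + G)
O(z, X) = 3 + X + z (O(z, X) = (X + z) + 3 = 3 + X + z)
t(r) = 1 + 2*r**2 (t(r) = (r**2 + r**2) + 1 = 2*r**2 + 1 = 1 + 2*r**2)
t(O(D(0, 0), g**2))*Q(-4) = (1 + 2*(3 + 6**2 + (-4 + 0))**2)*(-6) = (1 + 2*(3 + 36 - 4)**2)*(-6) = (1 + 2*35**2)*(-6) = (1 + 2*1225)*(-6) = (1 + 2450)*(-6) = 2451*(-6) = -14706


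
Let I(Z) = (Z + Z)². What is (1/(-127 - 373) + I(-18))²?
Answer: 419902704001/250000 ≈ 1.6796e+6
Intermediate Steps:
I(Z) = 4*Z² (I(Z) = (2*Z)² = 4*Z²)
(1/(-127 - 373) + I(-18))² = (1/(-127 - 373) + 4*(-18)²)² = (1/(-500) + 4*324)² = (-1/500 + 1296)² = (647999/500)² = 419902704001/250000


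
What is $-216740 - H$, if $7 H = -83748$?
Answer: $-204776$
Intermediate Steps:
$H = -11964$ ($H = \frac{1}{7} \left(-83748\right) = -11964$)
$-216740 - H = -216740 - -11964 = -216740 + 11964 = -204776$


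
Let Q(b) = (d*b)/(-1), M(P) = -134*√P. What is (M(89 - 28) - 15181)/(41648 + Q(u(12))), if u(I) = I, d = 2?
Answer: -15181/41624 - 67*√61/20812 ≈ -0.38986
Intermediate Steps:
Q(b) = -2*b (Q(b) = (2*b)/(-1) = (2*b)*(-1) = -2*b)
(M(89 - 28) - 15181)/(41648 + Q(u(12))) = (-134*√(89 - 28) - 15181)/(41648 - 2*12) = (-134*√61 - 15181)/(41648 - 24) = (-15181 - 134*√61)/41624 = (-15181 - 134*√61)*(1/41624) = -15181/41624 - 67*√61/20812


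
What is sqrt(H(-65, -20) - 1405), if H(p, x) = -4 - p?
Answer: 8*I*sqrt(21) ≈ 36.661*I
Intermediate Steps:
sqrt(H(-65, -20) - 1405) = sqrt((-4 - 1*(-65)) - 1405) = sqrt((-4 + 65) - 1405) = sqrt(61 - 1405) = sqrt(-1344) = 8*I*sqrt(21)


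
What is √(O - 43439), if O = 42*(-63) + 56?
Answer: I*√46029 ≈ 214.54*I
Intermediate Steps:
O = -2590 (O = -2646 + 56 = -2590)
√(O - 43439) = √(-2590 - 43439) = √(-46029) = I*√46029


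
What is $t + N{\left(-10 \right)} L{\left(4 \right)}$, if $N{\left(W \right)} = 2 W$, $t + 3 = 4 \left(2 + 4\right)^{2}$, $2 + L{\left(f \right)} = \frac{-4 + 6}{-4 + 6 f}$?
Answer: $179$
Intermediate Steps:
$L{\left(f \right)} = -2 + \frac{2}{-4 + 6 f}$ ($L{\left(f \right)} = -2 + \frac{-4 + 6}{-4 + 6 f} = -2 + \frac{2}{-4 + 6 f}$)
$t = 141$ ($t = -3 + 4 \left(2 + 4\right)^{2} = -3 + 4 \cdot 6^{2} = -3 + 4 \cdot 36 = -3 + 144 = 141$)
$t + N{\left(-10 \right)} L{\left(4 \right)} = 141 + 2 \left(-10\right) \frac{5 - 24}{-2 + 3 \cdot 4} = 141 - 20 \frac{5 - 24}{-2 + 12} = 141 - 20 \cdot \frac{1}{10} \left(-19\right) = 141 - -38 = 141 + 38 = 179$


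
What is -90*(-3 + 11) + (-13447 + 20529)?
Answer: 6362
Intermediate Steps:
-90*(-3 + 11) + (-13447 + 20529) = -90*8 + 7082 = -720 + 7082 = 6362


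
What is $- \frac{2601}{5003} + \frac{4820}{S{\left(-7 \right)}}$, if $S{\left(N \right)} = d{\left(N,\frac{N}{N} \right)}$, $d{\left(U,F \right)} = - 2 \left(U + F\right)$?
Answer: $\frac{6020812}{15009} \approx 401.15$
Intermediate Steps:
$d{\left(U,F \right)} = - 2 F - 2 U$ ($d{\left(U,F \right)} = - 2 \left(F + U\right) = - 2 F - 2 U$)
$S{\left(N \right)} = -2 - 2 N$ ($S{\left(N \right)} = - 2 \frac{N}{N} - 2 N = \left(-2\right) 1 - 2 N = -2 - 2 N$)
$- \frac{2601}{5003} + \frac{4820}{S{\left(-7 \right)}} = - \frac{2601}{5003} + \frac{4820}{-2 - -14} = \left(-2601\right) \frac{1}{5003} + \frac{4820}{-2 + 14} = - \frac{2601}{5003} + \frac{4820}{12} = - \frac{2601}{5003} + 4820 \cdot \frac{1}{12} = - \frac{2601}{5003} + \frac{1205}{3} = \frac{6020812}{15009}$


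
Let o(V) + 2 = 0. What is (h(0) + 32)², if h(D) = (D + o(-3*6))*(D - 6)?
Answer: 1936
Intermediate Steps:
o(V) = -2 (o(V) = -2 + 0 = -2)
h(D) = (-6 + D)*(-2 + D) (h(D) = (D - 2)*(D - 6) = (-2 + D)*(-6 + D) = (-6 + D)*(-2 + D))
(h(0) + 32)² = ((12 + 0² - 8*0) + 32)² = ((12 + 0 + 0) + 32)² = (12 + 32)² = 44² = 1936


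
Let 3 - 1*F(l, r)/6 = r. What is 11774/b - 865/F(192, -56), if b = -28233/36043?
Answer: -50083833791/3331494 ≈ -15033.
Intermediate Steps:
F(l, r) = 18 - 6*r
b = -28233/36043 (b = -28233*1/36043 = -28233/36043 ≈ -0.78331)
11774/b - 865/F(192, -56) = 11774/(-28233/36043) - 865/(18 - 6*(-56)) = 11774*(-36043/28233) - 865/(18 + 336) = -424370282/28233 - 865/354 = -50083833791/3331494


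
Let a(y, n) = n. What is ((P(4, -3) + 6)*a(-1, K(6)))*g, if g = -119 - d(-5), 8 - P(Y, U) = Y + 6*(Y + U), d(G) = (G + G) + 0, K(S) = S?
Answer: -2616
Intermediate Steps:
d(G) = 2*G (d(G) = 2*G + 0 = 2*G)
P(Y, U) = 8 - 7*Y - 6*U (P(Y, U) = 8 - (Y + 6*(Y + U)) = 8 - (Y + 6*(U + Y)) = 8 - (Y + (6*U + 6*Y)) = 8 - (6*U + 7*Y) = 8 + (-7*Y - 6*U) = 8 - 7*Y - 6*U)
g = -109 (g = -119 - 2*(-5) = -119 - 1*(-10) = -119 + 10 = -109)
((P(4, -3) + 6)*a(-1, K(6)))*g = (((8 - 7*4 - 6*(-3)) + 6)*6)*(-109) = (((8 - 28 + 18) + 6)*6)*(-109) = ((-2 + 6)*6)*(-109) = (4*6)*(-109) = 24*(-109) = -2616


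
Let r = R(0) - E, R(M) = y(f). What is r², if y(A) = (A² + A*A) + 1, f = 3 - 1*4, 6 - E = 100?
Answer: 9409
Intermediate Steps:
E = -94 (E = 6 - 1*100 = 6 - 100 = -94)
f = -1 (f = 3 - 4 = -1)
y(A) = 1 + 2*A² (y(A) = (A² + A²) + 1 = 2*A² + 1 = 1 + 2*A²)
R(M) = 3 (R(M) = 1 + 2*(-1)² = 1 + 2*1 = 1 + 2 = 3)
r = 97 (r = 3 - 1*(-94) = 3 + 94 = 97)
r² = 97² = 9409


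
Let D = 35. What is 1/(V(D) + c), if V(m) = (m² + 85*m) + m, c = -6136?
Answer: -1/1901 ≈ -0.00052604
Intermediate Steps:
V(m) = m² + 86*m
1/(V(D) + c) = 1/(35*(86 + 35) - 6136) = 1/(35*121 - 6136) = 1/(4235 - 6136) = 1/(-1901) = -1/1901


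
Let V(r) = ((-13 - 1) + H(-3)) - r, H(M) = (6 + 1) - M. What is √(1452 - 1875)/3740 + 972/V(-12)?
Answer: 243/2 + 3*I*√47/3740 ≈ 121.5 + 0.0054992*I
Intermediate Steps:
H(M) = 7 - M
V(r) = -4 - r (V(r) = ((-13 - 1) + (7 - 1*(-3))) - r = (-14 + (7 + 3)) - r = (-14 + 10) - r = -4 - r)
√(1452 - 1875)/3740 + 972/V(-12) = √(1452 - 1875)/3740 + 972/(-4 - 1*(-12)) = √(-423)*(1/3740) + 972/(-4 + 12) = (3*I*√47)*(1/3740) + 972/8 = 3*I*√47/3740 + 972*(⅛) = 3*I*√47/3740 + 243/2 = 243/2 + 3*I*√47/3740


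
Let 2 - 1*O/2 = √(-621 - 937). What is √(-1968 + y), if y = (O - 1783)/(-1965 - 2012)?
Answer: √(-31119853989 + 7954*I*√1558)/3977 ≈ 0.00022375 + 44.357*I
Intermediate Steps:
O = 4 - 2*I*√1558 (O = 4 - 2*√(-621 - 937) = 4 - 2*I*√1558 ≈ 4.0 - 78.943*I)
y = 1779/3977 + 2*I*√1558/3977 (y = ((4 - 2*I*√1558) - 1783)/(-1965 - 2012) = (-1779 - 2*I*√1558)/(-3977) = (-1779 - 2*I*√1558)*(-1/3977) = 1779/3977 + 2*I*√1558/3977 ≈ 0.44732 + 0.01985*I)
√(-1968 + y) = √(-1968 + (1779/3977 + 2*I*√1558/3977)) = √(-7824957/3977 + 2*I*√1558/3977)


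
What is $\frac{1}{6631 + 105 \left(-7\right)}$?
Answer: $\frac{1}{5896} \approx 0.00016961$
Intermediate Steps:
$\frac{1}{6631 + 105 \left(-7\right)} = \frac{1}{6631 - 735} = \frac{1}{5896}$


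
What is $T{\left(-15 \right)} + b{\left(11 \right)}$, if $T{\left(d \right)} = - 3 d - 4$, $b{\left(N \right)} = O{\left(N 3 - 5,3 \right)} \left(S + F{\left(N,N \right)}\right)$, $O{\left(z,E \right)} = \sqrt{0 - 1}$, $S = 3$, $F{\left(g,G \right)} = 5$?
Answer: $41 + 8 i \approx 41.0 + 8.0 i$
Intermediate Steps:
$O{\left(z,E \right)} = i$ ($O{\left(z,E \right)} = \sqrt{-1} = i$)
$b{\left(N \right)} = 8 i$ ($b{\left(N \right)} = i \left(3 + 5\right) = i 8 = 8 i$)
$T{\left(d \right)} = -4 - 3 d$
$T{\left(-15 \right)} + b{\left(11 \right)} = \left(-4 - -45\right) + 8 i = \left(-4 + 45\right) + 8 i = 41 + 8 i$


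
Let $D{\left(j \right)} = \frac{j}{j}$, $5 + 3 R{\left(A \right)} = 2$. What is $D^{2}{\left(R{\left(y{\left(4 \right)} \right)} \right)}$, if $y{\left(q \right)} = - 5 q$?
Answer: $1$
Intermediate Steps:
$R{\left(A \right)} = -1$ ($R{\left(A \right)} = - \frac{5}{3} + \frac{1}{3} \cdot 2 = - \frac{5}{3} + \frac{2}{3} = -1$)
$D{\left(j \right)} = 1$
$D^{2}{\left(R{\left(y{\left(4 \right)} \right)} \right)} = 1^{2} = 1$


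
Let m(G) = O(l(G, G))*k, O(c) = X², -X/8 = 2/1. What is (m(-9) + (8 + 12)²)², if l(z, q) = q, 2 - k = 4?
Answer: 12544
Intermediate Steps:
X = -16 (X = -16/1 = -16 ≈ -16.000)
k = -2 (k = 2 - 1*4 = 2 - 4 = -2)
O(c) = 256 (O(c) = (-16)² = 256)
m(G) = -512 (m(G) = 256*(-2) = -512)
(m(-9) + (8 + 12)²)² = (-512 + (8 + 12)²)² = (-512 + 20²)² = (-512 + 400)² = (-112)² = 12544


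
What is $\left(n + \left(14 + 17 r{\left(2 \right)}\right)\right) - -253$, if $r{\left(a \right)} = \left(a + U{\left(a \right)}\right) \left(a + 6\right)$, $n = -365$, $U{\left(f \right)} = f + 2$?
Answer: $718$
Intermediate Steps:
$U{\left(f \right)} = 2 + f$
$r{\left(a \right)} = \left(2 + 2 a\right) \left(6 + a\right)$ ($r{\left(a \right)} = \left(a + \left(2 + a\right)\right) \left(a + 6\right) = \left(2 + 2 a\right) \left(6 + a\right)$)
$\left(n + \left(14 + 17 r{\left(2 \right)}\right)\right) - -253 = \left(-365 + \left(14 + 17 \left(12 + 2 \cdot 2^{2} + 14 \cdot 2\right)\right)\right) - -253 = \left(-365 + \left(14 + 17 \left(12 + 2 \cdot 4 + 28\right)\right)\right) + \left(-217 + 470\right) = \left(-365 + \left(14 + 17 \left(12 + 8 + 28\right)\right)\right) + 253 = \left(-365 + \left(14 + 17 \cdot 48\right)\right) + 253 = \left(-365 + \left(14 + 816\right)\right) + 253 = \left(-365 + 830\right) + 253 = 465 + 253 = 718$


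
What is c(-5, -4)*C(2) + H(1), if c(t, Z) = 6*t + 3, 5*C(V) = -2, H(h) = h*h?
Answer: 59/5 ≈ 11.800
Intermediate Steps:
H(h) = h**2
C(V) = -2/5 (C(V) = (1/5)*(-2) = -2/5)
c(t, Z) = 3 + 6*t
c(-5, -4)*C(2) + H(1) = (3 + 6*(-5))*(-2/5) + 1**2 = (3 - 30)*(-2/5) + 1 = -27*(-2/5) + 1 = 54/5 + 1 = 59/5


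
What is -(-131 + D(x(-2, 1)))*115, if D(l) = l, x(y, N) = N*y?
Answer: 15295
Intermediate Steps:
-(-131 + D(x(-2, 1)))*115 = -(-131 + 1*(-2))*115 = -(-131 - 2)*115 = -(-133)*115 = -1*(-15295) = 15295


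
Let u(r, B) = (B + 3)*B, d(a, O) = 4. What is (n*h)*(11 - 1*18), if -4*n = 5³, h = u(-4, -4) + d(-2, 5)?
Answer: 1750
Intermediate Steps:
u(r, B) = B*(3 + B) (u(r, B) = (3 + B)*B = B*(3 + B))
h = 8 (h = -4*(3 - 4) + 4 = -4*(-1) + 4 = 4 + 4 = 8)
n = -125/4 (n = -¼*5³ = -¼*125 = -125/4 ≈ -31.250)
(n*h)*(11 - 1*18) = (-125/4*8)*(11 - 1*18) = -250*(11 - 18) = -250*(-7) = 1750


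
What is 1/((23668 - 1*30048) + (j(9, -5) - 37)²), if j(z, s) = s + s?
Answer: -1/4171 ≈ -0.00023975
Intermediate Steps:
j(z, s) = 2*s
1/((23668 - 1*30048) + (j(9, -5) - 37)²) = 1/((23668 - 1*30048) + (2*(-5) - 37)²) = 1/((23668 - 30048) + (-10 - 37)²) = 1/(-6380 + (-47)²) = 1/(-6380 + 2209) = 1/(-4171) = -1/4171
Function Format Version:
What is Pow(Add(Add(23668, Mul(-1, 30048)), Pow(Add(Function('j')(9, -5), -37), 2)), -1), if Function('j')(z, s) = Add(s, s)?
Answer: Rational(-1, 4171) ≈ -0.00023975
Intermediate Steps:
Function('j')(z, s) = Mul(2, s)
Pow(Add(Add(23668, Mul(-1, 30048)), Pow(Add(Function('j')(9, -5), -37), 2)), -1) = Pow(Add(Add(23668, Mul(-1, 30048)), Pow(Add(Mul(2, -5), -37), 2)), -1) = Pow(Add(Add(23668, -30048), Pow(Add(-10, -37), 2)), -1) = Pow(Add(-6380, Pow(-47, 2)), -1) = Pow(Add(-6380, 2209), -1) = Pow(-4171, -1) = Rational(-1, 4171)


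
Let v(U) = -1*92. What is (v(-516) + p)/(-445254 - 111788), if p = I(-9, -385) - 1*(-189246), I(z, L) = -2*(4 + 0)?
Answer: -94573/278521 ≈ -0.33955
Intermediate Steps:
I(z, L) = -8 (I(z, L) = -2*4 = -8)
v(U) = -92
p = 189238 (p = -8 - 1*(-189246) = -8 + 189246 = 189238)
(v(-516) + p)/(-445254 - 111788) = (-92 + 189238)/(-445254 - 111788) = 189146/(-557042) = 189146*(-1/557042) = -94573/278521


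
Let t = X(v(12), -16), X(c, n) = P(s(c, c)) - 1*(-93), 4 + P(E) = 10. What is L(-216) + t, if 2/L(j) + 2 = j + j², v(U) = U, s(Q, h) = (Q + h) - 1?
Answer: 2298682/23219 ≈ 99.000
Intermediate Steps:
s(Q, h) = -1 + Q + h
P(E) = 6 (P(E) = -4 + 10 = 6)
L(j) = 2/(-2 + j + j²) (L(j) = 2/(-2 + (j + j²)) = 2/(-2 + j + j²))
X(c, n) = 99 (X(c, n) = 6 - 1*(-93) = 6 + 93 = 99)
t = 99
L(-216) + t = 2/(-2 - 216 + (-216)²) + 99 = 2/(-2 - 216 + 46656) + 99 = 2/46438 + 99 = 2*(1/46438) + 99 = 1/23219 + 99 = 2298682/23219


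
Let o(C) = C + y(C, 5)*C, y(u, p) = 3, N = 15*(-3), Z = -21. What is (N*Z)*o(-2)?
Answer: -7560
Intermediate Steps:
N = -45
o(C) = 4*C (o(C) = C + 3*C = 4*C)
(N*Z)*o(-2) = (-45*(-21))*(4*(-2)) = 945*(-8) = -7560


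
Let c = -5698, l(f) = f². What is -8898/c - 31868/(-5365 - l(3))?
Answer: 57350429/7655263 ≈ 7.4916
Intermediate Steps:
-8898/c - 31868/(-5365 - l(3)) = -8898/(-5698) - 31868/(-5365 - 1*3²) = -8898*(-1/5698) - 31868/(-5365 - 1*9) = 4449/2849 - 31868/(-5365 - 9) = 4449/2849 - 31868/(-5374) = 4449/2849 - 31868*(-1/5374) = 4449/2849 + 15934/2687 = 57350429/7655263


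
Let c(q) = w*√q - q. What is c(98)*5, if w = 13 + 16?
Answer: -490 + 1015*√2 ≈ 945.43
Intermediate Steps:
w = 29
c(q) = -q + 29*√q (c(q) = 29*√q - q = -q + 29*√q)
c(98)*5 = (-1*98 + 29*√98)*5 = (-98 + 29*(7*√2))*5 = (-98 + 203*√2)*5 = -490 + 1015*√2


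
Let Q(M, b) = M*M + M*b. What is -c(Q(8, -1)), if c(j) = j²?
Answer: -3136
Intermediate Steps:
Q(M, b) = M² + M*b
-c(Q(8, -1)) = -(8*(8 - 1))² = -(8*7)² = -1*56² = -1*3136 = -3136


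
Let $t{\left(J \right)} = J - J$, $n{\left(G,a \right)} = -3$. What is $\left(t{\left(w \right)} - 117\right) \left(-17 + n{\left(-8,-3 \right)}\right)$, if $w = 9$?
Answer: $2340$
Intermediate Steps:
$t{\left(J \right)} = 0$
$\left(t{\left(w \right)} - 117\right) \left(-17 + n{\left(-8,-3 \right)}\right) = \left(0 - 117\right) \left(-17 - 3\right) = \left(-117\right) \left(-20\right) = 2340$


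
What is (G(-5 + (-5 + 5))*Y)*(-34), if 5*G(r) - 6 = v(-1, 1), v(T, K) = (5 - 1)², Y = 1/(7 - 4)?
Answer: -748/15 ≈ -49.867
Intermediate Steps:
Y = ⅓ (Y = 1/3 = ⅓ ≈ 0.33333)
v(T, K) = 16 (v(T, K) = 4² = 16)
G(r) = 22/5 (G(r) = 6/5 + (⅕)*16 = 6/5 + 16/5 = 22/5)
(G(-5 + (-5 + 5))*Y)*(-34) = ((22/5)*(⅓))*(-34) = (22/15)*(-34) = -748/15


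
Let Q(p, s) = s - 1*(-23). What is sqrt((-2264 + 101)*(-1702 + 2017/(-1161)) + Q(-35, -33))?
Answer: sqrt(61324976707)/129 ≈ 1919.7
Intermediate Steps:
Q(p, s) = 23 + s (Q(p, s) = s + 23 = 23 + s)
sqrt((-2264 + 101)*(-1702 + 2017/(-1161)) + Q(-35, -33)) = sqrt((-2264 + 101)*(-1702 + 2017/(-1161)) + (23 - 33)) = sqrt(-2163*(-1702 + 2017*(-1/1161)) - 10) = sqrt(-2163*(-1702 - 2017/1161) - 10) = sqrt(-2163*(-1978039/1161) - 10) = sqrt(1426166119/387 - 10) = sqrt(1426162249/387) = sqrt(61324976707)/129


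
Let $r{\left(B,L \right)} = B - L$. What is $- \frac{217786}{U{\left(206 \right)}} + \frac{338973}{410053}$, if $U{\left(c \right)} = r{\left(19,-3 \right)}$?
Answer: $- \frac{44648172626}{4510583} \approx -9898.5$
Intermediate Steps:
$U{\left(c \right)} = 22$ ($U{\left(c \right)} = 19 - -3 = 19 + 3 = 22$)
$- \frac{217786}{U{\left(206 \right)}} + \frac{338973}{410053} = - \frac{217786}{22} + \frac{338973}{410053} = \left(-217786\right) \frac{1}{22} + 338973 \cdot \frac{1}{410053} = - \frac{108893}{11} + \frac{338973}{410053} = - \frac{44648172626}{4510583}$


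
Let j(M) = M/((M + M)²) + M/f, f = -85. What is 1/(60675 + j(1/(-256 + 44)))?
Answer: 18020/1092408441 ≈ 1.6496e-5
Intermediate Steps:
j(M) = -M/85 + 1/(4*M) (j(M) = M/((M + M)²) + M/(-85) = M/((2*M)²) + M*(-1/85) = M/((4*M²)) - M/85 = M*(1/(4*M²)) - M/85 = 1/(4*M) - M/85 = -M/85 + 1/(4*M))
1/(60675 + j(1/(-256 + 44))) = 1/(60675 + (-1/(85*(-256 + 44)) + 1/(4*(1/(-256 + 44))))) = 1/(60675 + (-1/85/(-212) + 1/(4*(1/(-212))))) = 1/(60675 + (-1/85*(-1/212) + 1/(4*(-1/212)))) = 1/(60675 + (1/18020 + (¼)*(-212))) = 1/(60675 + (1/18020 - 53)) = 1/(60675 - 955059/18020) = 1/(1092408441/18020) = 18020/1092408441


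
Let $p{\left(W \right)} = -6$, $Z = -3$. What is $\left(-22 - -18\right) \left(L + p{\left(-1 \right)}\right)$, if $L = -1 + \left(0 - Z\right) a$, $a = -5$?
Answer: $88$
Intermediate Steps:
$L = -16$ ($L = -1 + \left(0 - -3\right) \left(-5\right) = -1 + \left(0 + 3\right) \left(-5\right) = -1 + 3 \left(-5\right) = -1 - 15 = -16$)
$\left(-22 - -18\right) \left(L + p{\left(-1 \right)}\right) = \left(-22 - -18\right) \left(-16 - 6\right) = \left(-22 + 18\right) \left(-22\right) = \left(-4\right) \left(-22\right) = 88$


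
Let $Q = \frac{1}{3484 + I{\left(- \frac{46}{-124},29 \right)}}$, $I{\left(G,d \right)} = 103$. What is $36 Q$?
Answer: $\frac{36}{3587} \approx 0.010036$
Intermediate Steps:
$Q = \frac{1}{3587}$ ($Q = \frac{1}{3484 + 103} = \frac{1}{3587} \approx 0.00027878$)
$36 Q = 36 \cdot \frac{1}{3587} = \frac{36}{3587}$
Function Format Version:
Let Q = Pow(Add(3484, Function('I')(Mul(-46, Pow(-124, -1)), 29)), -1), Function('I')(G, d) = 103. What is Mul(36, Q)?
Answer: Rational(36, 3587) ≈ 0.010036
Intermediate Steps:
Q = Rational(1, 3587) (Q = Pow(Add(3484, 103), -1) = Pow(3587, -1) = Rational(1, 3587) ≈ 0.00027878)
Mul(36, Q) = Mul(36, Rational(1, 3587)) = Rational(36, 3587)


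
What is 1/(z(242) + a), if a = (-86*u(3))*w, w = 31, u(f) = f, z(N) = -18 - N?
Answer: -1/8258 ≈ -0.00012109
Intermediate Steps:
a = -7998 (a = -86*3*31 = -258*31 = -7998)
1/(z(242) + a) = 1/((-18 - 1*242) - 7998) = 1/((-18 - 242) - 7998) = 1/(-260 - 7998) = 1/(-8258) = -1/8258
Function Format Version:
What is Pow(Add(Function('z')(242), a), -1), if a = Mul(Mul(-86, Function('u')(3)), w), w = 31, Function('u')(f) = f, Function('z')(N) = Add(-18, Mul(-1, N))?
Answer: Rational(-1, 8258) ≈ -0.00012109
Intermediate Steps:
a = -7998 (a = Mul(Mul(-86, 3), 31) = Mul(-258, 31) = -7998)
Pow(Add(Function('z')(242), a), -1) = Pow(Add(Add(-18, Mul(-1, 242)), -7998), -1) = Pow(Add(Add(-18, -242), -7998), -1) = Pow(Add(-260, -7998), -1) = Pow(-8258, -1) = Rational(-1, 8258)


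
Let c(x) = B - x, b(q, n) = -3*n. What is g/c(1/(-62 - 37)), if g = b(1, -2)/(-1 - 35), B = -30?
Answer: 33/5938 ≈ 0.0055574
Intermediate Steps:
c(x) = -30 - x
g = -⅙ (g = (-3*(-2))/(-1 - 35) = 6/(-36) = -1/36*6 = -⅙ ≈ -0.16667)
g/c(1/(-62 - 37)) = -1/(6*(-30 - 1/(-62 - 37))) = -1/(6*(-30 - 1/(-99))) = -1/(6*(-30 - 1*(-1/99))) = -1/(6*(-30 + 1/99)) = -1/(6*(-2969/99)) = -⅙*(-99/2969) = 33/5938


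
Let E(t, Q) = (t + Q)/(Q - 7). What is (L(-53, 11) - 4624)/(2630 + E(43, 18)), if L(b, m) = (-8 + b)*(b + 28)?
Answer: -34089/28991 ≈ -1.1758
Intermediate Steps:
L(b, m) = (-8 + b)*(28 + b)
E(t, Q) = (Q + t)/(-7 + Q)
(L(-53, 11) - 4624)/(2630 + E(43, 18)) = ((-224 + (-53)² + 20*(-53)) - 4624)/(2630 + (18 + 43)/(-7 + 18)) = ((-224 + 2809 - 1060) - 4624)/(2630 + 61/11) = (1525 - 4624)/(2630 + (1/11)*61) = -3099/(2630 + 61/11) = -3099/28991/11 = -3099*11/28991 = -34089/28991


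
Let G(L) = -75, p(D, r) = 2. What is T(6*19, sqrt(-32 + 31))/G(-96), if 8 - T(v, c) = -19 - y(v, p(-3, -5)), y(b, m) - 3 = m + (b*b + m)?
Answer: -2606/15 ≈ -173.73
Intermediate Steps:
y(b, m) = 3 + b**2 + 2*m (y(b, m) = 3 + (m + (b*b + m)) = 3 + (m + (b**2 + m)) = 3 + (m + (m + b**2)) = 3 + (b**2 + 2*m) = 3 + b**2 + 2*m)
T(v, c) = 34 + v**2 (T(v, c) = 8 - (-19 - (3 + v**2 + 2*2)) = 8 - (-19 - (3 + v**2 + 4)) = 8 - (-19 - (7 + v**2)) = 8 - (-19 + (-7 - v**2)) = 8 - (-26 - v**2) = 8 + (26 + v**2) = 34 + v**2)
T(6*19, sqrt(-32 + 31))/G(-96) = (34 + (6*19)**2)/(-75) = (34 + 114**2)*(-1/75) = (34 + 12996)*(-1/75) = 13030*(-1/75) = -2606/15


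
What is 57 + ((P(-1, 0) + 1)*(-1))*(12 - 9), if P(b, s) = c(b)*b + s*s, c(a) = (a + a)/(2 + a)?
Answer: 48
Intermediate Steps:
c(a) = 2*a/(2 + a) (c(a) = (2*a)/(2 + a) = 2*a/(2 + a))
P(b, s) = s**2 + 2*b**2/(2 + b) (P(b, s) = (2*b/(2 + b))*b + s*s = 2*b**2/(2 + b) + s**2 = s**2 + 2*b**2/(2 + b))
57 + ((P(-1, 0) + 1)*(-1))*(12 - 9) = 57 + (((2*(-1)**2 + 0**2*(2 - 1))/(2 - 1) + 1)*(-1))*(12 - 9) = 57 + (((2*1 + 0*1)/1 + 1)*(-1))*3 = 57 + ((1*(2 + 0) + 1)*(-1))*3 = 57 + ((1*2 + 1)*(-1))*3 = 57 + ((2 + 1)*(-1))*3 = 57 + (3*(-1))*3 = 57 - 3*3 = 57 - 9 = 48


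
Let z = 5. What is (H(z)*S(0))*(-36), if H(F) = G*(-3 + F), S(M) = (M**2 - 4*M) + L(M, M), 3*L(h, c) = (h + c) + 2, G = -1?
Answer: 48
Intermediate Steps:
L(h, c) = 2/3 + c/3 + h/3 (L(h, c) = ((h + c) + 2)/3 = ((c + h) + 2)/3 = (2 + c + h)/3 = 2/3 + c/3 + h/3)
S(M) = 2/3 + M**2 - 10*M/3 (S(M) = (M**2 - 4*M) + (2/3 + M/3 + M/3) = (M**2 - 4*M) + (2/3 + 2*M/3) = 2/3 + M**2 - 10*M/3)
H(F) = 3 - F (H(F) = -(-3 + F) = 3 - F)
(H(z)*S(0))*(-36) = ((3 - 1*5)*(2/3 + 0**2 - 10/3*0))*(-36) = ((3 - 5)*(2/3 + 0 + 0))*(-36) = -2*2/3*(-36) = -4/3*(-36) = 48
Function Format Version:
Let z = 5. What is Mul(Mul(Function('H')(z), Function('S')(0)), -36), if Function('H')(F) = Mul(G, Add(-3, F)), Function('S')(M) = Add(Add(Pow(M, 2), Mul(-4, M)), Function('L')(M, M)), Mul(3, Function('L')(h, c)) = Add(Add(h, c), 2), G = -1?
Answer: 48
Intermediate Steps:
Function('L')(h, c) = Add(Rational(2, 3), Mul(Rational(1, 3), c), Mul(Rational(1, 3), h)) (Function('L')(h, c) = Mul(Rational(1, 3), Add(Add(h, c), 2)) = Mul(Rational(1, 3), Add(Add(c, h), 2)) = Mul(Rational(1, 3), Add(2, c, h)) = Add(Rational(2, 3), Mul(Rational(1, 3), c), Mul(Rational(1, 3), h)))
Function('S')(M) = Add(Rational(2, 3), Pow(M, 2), Mul(Rational(-10, 3), M)) (Function('S')(M) = Add(Add(Pow(M, 2), Mul(-4, M)), Add(Rational(2, 3), Mul(Rational(1, 3), M), Mul(Rational(1, 3), M))) = Add(Add(Pow(M, 2), Mul(-4, M)), Add(Rational(2, 3), Mul(Rational(2, 3), M))) = Add(Rational(2, 3), Pow(M, 2), Mul(Rational(-10, 3), M)))
Function('H')(F) = Add(3, Mul(-1, F)) (Function('H')(F) = Mul(-1, Add(-3, F)) = Add(3, Mul(-1, F)))
Mul(Mul(Function('H')(z), Function('S')(0)), -36) = Mul(Mul(Add(3, Mul(-1, 5)), Add(Rational(2, 3), Pow(0, 2), Mul(Rational(-10, 3), 0))), -36) = Mul(Mul(Add(3, -5), Add(Rational(2, 3), 0, 0)), -36) = Mul(Mul(-2, Rational(2, 3)), -36) = Mul(Rational(-4, 3), -36) = 48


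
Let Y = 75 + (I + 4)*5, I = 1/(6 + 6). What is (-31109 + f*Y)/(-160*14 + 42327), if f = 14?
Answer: -178639/240522 ≈ -0.74271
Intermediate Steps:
I = 1/12 ≈ 0.083333
Y = 1145/12 (Y = 75 + (1/12 + 4)*5 = 75 + (49/12)*5 = 75 + 245/12 = 1145/12 ≈ 95.417)
(-31109 + f*Y)/(-160*14 + 42327) = (-31109 + 14*(1145/12))/(-160*14 + 42327) = (-31109 + 8015/6)/(-2240 + 42327) = -178639/6/40087 = -178639/6*1/40087 = -178639/240522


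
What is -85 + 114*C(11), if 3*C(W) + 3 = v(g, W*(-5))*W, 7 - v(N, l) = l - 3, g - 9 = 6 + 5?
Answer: 26971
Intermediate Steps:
g = 20 (g = 9 + (6 + 5) = 9 + 11 = 20)
v(N, l) = 10 - l (v(N, l) = 7 - (l - 3) = 7 - (-3 + l) = 7 + (3 - l) = 10 - l)
C(W) = -1 + W*(10 + 5*W)/3 (C(W) = -1 + ((10 - W*(-5))*W)/3 = -1 + ((10 - (-5)*W)*W)/3 = -1 + ((10 + 5*W)*W)/3 = -1 + (W*(10 + 5*W))/3 = -1 + W*(10 + 5*W)/3)
-85 + 114*C(11) = -85 + 114*(-1 + (5/3)*11*(2 + 11)) = -85 + 114*(-1 + (5/3)*11*13) = -85 + 114*(-1 + 715/3) = -85 + 114*(712/3) = -85 + 27056 = 26971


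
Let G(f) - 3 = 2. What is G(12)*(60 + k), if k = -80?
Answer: -100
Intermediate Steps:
G(f) = 5 (G(f) = 3 + 2 = 5)
G(12)*(60 + k) = 5*(60 - 80) = 5*(-20) = -100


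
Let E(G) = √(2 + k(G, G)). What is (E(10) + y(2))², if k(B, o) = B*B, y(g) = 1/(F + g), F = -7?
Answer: 2551/25 - 2*√102/5 ≈ 98.000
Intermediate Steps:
y(g) = 1/(-7 + g)
k(B, o) = B²
E(G) = √(2 + G²)
(E(10) + y(2))² = (√(2 + 10²) + 1/(-7 + 2))² = (√(2 + 100) + 1/(-5))² = (√102 - ⅕)² = (-⅕ + √102)²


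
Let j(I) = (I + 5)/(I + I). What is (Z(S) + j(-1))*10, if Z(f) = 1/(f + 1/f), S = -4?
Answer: -380/17 ≈ -22.353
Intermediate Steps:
j(I) = (5 + I)/(2*I) (j(I) = (5 + I)/((2*I)) = (5 + I)*(1/(2*I)) = (5 + I)/(2*I))
(Z(S) + j(-1))*10 = (-4/(1 + (-4)**2) + (1/2)*(5 - 1)/(-1))*10 = (-4/(1 + 16) + (1/2)*(-1)*4)*10 = (-4/17 - 2)*10 = -38/17*10 = -380/17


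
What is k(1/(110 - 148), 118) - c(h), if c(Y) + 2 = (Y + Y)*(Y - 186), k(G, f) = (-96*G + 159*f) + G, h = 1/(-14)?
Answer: 918256/49 ≈ 18740.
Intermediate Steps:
h = -1/14 ≈ -0.071429
k(G, f) = -95*G + 159*f
c(Y) = -2 + 2*Y*(-186 + Y) (c(Y) = -2 + (Y + Y)*(Y - 186) = -2 + (2*Y)*(-186 + Y) = -2 + 2*Y*(-186 + Y))
k(1/(110 - 148), 118) - c(h) = (-95/(110 - 148) + 159*118) - (-2 - 372*(-1/14) + 2*(-1/14)²) = (-95/(-38) + 18762) - (-2 + 186/7 + 2*(1/196)) = (-95*(-1/38) + 18762) - (-2 + 186/7 + 1/98) = (5/2 + 18762) - 1*2409/98 = 37529/2 - 2409/98 = 918256/49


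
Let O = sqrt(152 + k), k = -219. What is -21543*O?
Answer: -21543*I*sqrt(67) ≈ -1.7634e+5*I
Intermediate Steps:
O = I*sqrt(67) (O = sqrt(152 - 219) = sqrt(-67) = I*sqrt(67) ≈ 8.1853*I)
-21543*O = -21543*I*sqrt(67)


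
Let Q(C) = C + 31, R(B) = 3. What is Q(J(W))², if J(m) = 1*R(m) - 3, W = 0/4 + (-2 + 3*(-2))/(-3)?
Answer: 961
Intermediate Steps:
W = 8/3 (W = 0*(¼) + (-2 - 6)*(-⅓) = 0 - 8*(-⅓) = 0 + 8/3 = 8/3 ≈ 2.6667)
J(m) = 0 (J(m) = 1*3 - 3 = 3 - 3 = 0)
Q(C) = 31 + C
Q(J(W))² = (31 + 0)² = 31² = 961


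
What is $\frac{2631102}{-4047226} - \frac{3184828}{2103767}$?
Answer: $- \frac{9212472124181}{4257210250171} \approx -2.164$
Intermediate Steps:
$\frac{2631102}{-4047226} - \frac{3184828}{2103767} = 2631102 \left(- \frac{1}{4047226}\right) - \frac{3184828}{2103767} = - \frac{1315551}{2023613} - \frac{3184828}{2103767} = - \frac{9212472124181}{4257210250171}$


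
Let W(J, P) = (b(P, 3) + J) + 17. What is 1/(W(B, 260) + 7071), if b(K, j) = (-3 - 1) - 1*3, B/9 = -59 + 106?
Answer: 1/7504 ≈ 0.00013326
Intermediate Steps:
B = 423 (B = 9*(-59 + 106) = 9*47 = 423)
b(K, j) = -7 (b(K, j) = -4 - 3 = -7)
W(J, P) = 10 + J (W(J, P) = (-7 + J) + 17 = 10 + J)
1/(W(B, 260) + 7071) = 1/((10 + 423) + 7071) = 1/(433 + 7071) = 1/7504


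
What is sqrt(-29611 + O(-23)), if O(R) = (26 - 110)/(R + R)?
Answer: I*sqrt(15663253)/23 ≈ 172.07*I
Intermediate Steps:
O(R) = -42/R (O(R) = -84*1/(2*R) = -42/R)
sqrt(-29611 + O(-23)) = sqrt(-29611 - 42/(-23)) = sqrt(-29611 - 42*(-1/23)) = sqrt(-29611 + 42/23) = sqrt(-681011/23) = I*sqrt(15663253)/23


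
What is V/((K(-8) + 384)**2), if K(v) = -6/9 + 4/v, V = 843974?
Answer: 30383064/5276209 ≈ 5.7585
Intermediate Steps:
K(v) = -2/3 + 4/v (K(v) = -6*1/9 + 4/v = -2/3 + 4/v)
V/((K(-8) + 384)**2) = 843974/(((-2/3 + 4/(-8)) + 384)**2) = 843974/(((-2/3 + 4*(-1/8)) + 384)**2) = 843974/(((-2/3 - 1/2) + 384)**2) = 843974/((-7/6 + 384)**2) = 843974/((2297/6)**2) = 843974/(5276209/36) = 843974*(36/5276209) = 30383064/5276209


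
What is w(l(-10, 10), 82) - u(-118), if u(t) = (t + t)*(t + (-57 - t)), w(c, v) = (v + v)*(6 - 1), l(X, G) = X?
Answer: -12632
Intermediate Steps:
w(c, v) = 10*v (w(c, v) = (2*v)*5 = 10*v)
u(t) = -114*t (u(t) = (2*t)*(-57) = -114*t)
w(l(-10, 10), 82) - u(-118) = 10*82 - (-114)*(-118) = 820 - 1*13452 = 820 - 13452 = -12632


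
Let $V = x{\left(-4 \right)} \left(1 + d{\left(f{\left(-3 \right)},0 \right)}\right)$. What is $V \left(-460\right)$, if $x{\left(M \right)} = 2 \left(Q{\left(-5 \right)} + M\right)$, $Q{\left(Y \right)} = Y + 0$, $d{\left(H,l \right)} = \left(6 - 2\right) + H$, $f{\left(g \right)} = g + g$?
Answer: $-8280$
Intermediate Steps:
$f{\left(g \right)} = 2 g$
$d{\left(H,l \right)} = 4 + H$
$Q{\left(Y \right)} = Y$
$x{\left(M \right)} = -10 + 2 M$ ($x{\left(M \right)} = 2 \left(-5 + M\right) = -10 + 2 M$)
$V = 18$ ($V = \left(-10 + 2 \left(-4\right)\right) \left(1 + \left(4 + 2 \left(-3\right)\right)\right) = \left(-10 - 8\right) \left(1 + \left(4 - 6\right)\right) = - 18 \left(1 - 2\right) = \left(-18\right) \left(-1\right) = 18$)
$V \left(-460\right) = 18 \left(-460\right) = -8280$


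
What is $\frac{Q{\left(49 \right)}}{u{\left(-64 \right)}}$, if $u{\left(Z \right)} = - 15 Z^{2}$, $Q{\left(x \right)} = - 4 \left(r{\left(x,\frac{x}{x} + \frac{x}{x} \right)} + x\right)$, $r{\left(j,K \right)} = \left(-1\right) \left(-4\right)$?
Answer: $\frac{53}{15360} \approx 0.0034505$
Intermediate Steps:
$r{\left(j,K \right)} = 4$
$Q{\left(x \right)} = -16 - 4 x$ ($Q{\left(x \right)} = - 4 \left(4 + x\right) = -16 - 4 x$)
$\frac{Q{\left(49 \right)}}{u{\left(-64 \right)}} = \frac{-16 - 196}{\left(-15\right) \left(-64\right)^{2}} = \frac{-16 - 196}{\left(-15\right) 4096} = - \frac{212}{-61440} = \left(-212\right) \left(- \frac{1}{61440}\right) = \frac{53}{15360}$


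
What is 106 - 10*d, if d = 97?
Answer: -864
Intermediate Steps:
106 - 10*d = 106 - 10*97 = 106 - 970 = -864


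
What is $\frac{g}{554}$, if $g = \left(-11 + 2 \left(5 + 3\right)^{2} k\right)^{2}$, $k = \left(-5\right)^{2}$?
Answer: $\frac{10169721}{554} \approx 18357.0$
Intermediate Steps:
$k = 25$
$g = 10169721$ ($g = \left(-11 + 2 \left(5 + 3\right)^{2} \cdot 25\right)^{2} = \left(-11 + 2 \cdot 8^{2} \cdot 25\right)^{2} = \left(-11 + 2 \cdot 64 \cdot 25\right)^{2} = \left(-11 + 128 \cdot 25\right)^{2} = \left(-11 + 3200\right)^{2} = 3189^{2} = 10169721$)
$\frac{g}{554} = \frac{10169721}{554}$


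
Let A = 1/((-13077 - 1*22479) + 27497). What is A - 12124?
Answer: -97707317/8059 ≈ -12124.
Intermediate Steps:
A = -1/8059 (A = 1/((-13077 - 22479) + 27497) = 1/(-35556 + 27497) = 1/(-8059) = -1/8059 ≈ -0.00012408)
A - 12124 = -1/8059 - 12124 = -97707317/8059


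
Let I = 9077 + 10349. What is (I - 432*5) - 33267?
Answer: -16001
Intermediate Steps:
I = 19426
(I - 432*5) - 33267 = (19426 - 432*5) - 33267 = (19426 - 2160) - 33267 = 17266 - 33267 = -16001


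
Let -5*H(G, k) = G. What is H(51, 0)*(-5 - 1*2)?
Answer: 357/5 ≈ 71.400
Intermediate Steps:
H(G, k) = -G/5
H(51, 0)*(-5 - 1*2) = (-1/5*51)*(-5 - 1*2) = -51*(-5 - 2)/5 = -51/5*(-7) = 357/5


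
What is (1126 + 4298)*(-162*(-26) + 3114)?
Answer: 39736224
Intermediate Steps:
(1126 + 4298)*(-162*(-26) + 3114) = 5424*(4212 + 3114) = 5424*7326 = 39736224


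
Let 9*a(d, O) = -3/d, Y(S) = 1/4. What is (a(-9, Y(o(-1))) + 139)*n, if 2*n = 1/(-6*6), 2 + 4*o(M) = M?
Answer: -1877/972 ≈ -1.9311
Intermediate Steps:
o(M) = -½ + M/4
Y(S) = ¼
a(d, O) = -1/(3*d) (a(d, O) = (-3/d)/9 = -1/(3*d))
n = -1/72 (n = 1/(2*((-6*6))) = (½)/(-36) = (½)*(-1/36) = -1/72 ≈ -0.013889)
(a(-9, Y(o(-1))) + 139)*n = (-⅓/(-9) + 139)*(-1/72) = (-⅓*(-⅑) + 139)*(-1/72) = (1/27 + 139)*(-1/72) = (3754/27)*(-1/72) = -1877/972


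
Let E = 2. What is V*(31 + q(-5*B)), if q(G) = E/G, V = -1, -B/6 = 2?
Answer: -931/30 ≈ -31.033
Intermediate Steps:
B = -12 (B = -6*2 = -12)
q(G) = 2/G
V*(31 + q(-5*B)) = -(31 + 2/((-5*(-12)))) = -(31 + 2/60) = -(31 + 2*(1/60)) = -(31 + 1/30) = -1*931/30 = -931/30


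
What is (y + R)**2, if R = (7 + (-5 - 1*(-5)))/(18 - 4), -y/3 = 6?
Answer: 1225/4 ≈ 306.25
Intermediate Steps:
y = -18 (y = -3*6 = -18)
R = 1/2 (R = (7 + (-5 + 5))/14 = (7 + 0)*(1/14) = 7*(1/14) = 1/2 ≈ 0.50000)
(y + R)**2 = (-18 + 1/2)**2 = (-35/2)**2 = 1225/4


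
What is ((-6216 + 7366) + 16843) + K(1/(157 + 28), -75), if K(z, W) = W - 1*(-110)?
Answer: 18028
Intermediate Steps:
K(z, W) = 110 + W (K(z, W) = W + 110 = 110 + W)
((-6216 + 7366) + 16843) + K(1/(157 + 28), -75) = ((-6216 + 7366) + 16843) + (110 - 75) = (1150 + 16843) + 35 = 17993 + 35 = 18028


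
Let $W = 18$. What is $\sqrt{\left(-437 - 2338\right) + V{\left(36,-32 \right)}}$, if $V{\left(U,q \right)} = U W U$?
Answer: $\sqrt{20553} \approx 143.36$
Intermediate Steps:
$V{\left(U,q \right)} = 18 U^{2}$ ($V{\left(U,q \right)} = U 18 U = 18 U U = 18 U^{2}$)
$\sqrt{\left(-437 - 2338\right) + V{\left(36,-32 \right)}} = \sqrt{\left(-437 - 2338\right) + 18 \cdot 36^{2}} = \sqrt{\left(-437 - 2338\right) + 18 \cdot 1296} = \sqrt{-2775 + 23328} = \sqrt{20553}$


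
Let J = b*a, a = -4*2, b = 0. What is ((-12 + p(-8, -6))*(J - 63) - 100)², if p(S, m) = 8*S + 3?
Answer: 20241001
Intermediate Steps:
a = -8
p(S, m) = 3 + 8*S
J = 0 (J = 0*(-8) = 0)
((-12 + p(-8, -6))*(J - 63) - 100)² = ((-12 + (3 + 8*(-8)))*(0 - 63) - 100)² = ((-12 + (3 - 64))*(-63) - 100)² = ((-12 - 61)*(-63) - 100)² = (-73*(-63) - 100)² = (4599 - 100)² = 4499² = 20241001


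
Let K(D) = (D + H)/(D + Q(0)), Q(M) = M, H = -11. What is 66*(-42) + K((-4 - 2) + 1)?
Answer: -13844/5 ≈ -2768.8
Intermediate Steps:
K(D) = (-11 + D)/D (K(D) = (D - 11)/(D + 0) = (-11 + D)/D)
66*(-42) + K((-4 - 2) + 1) = 66*(-42) + (-11 + ((-4 - 2) + 1))/((-4 - 2) + 1) = -2772 + (-11 + (-6 + 1))/(-6 + 1) = -2772 + (-11 - 5)/(-5) = -2772 - ⅕*(-16) = -2772 + 16/5 = -13844/5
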